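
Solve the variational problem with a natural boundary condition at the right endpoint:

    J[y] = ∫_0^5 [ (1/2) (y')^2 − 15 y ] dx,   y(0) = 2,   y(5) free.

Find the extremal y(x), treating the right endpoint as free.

The Lagrangian L = (1/2) (y')^2 − 15 y gives
    ∂L/∂y = −15,   ∂L/∂y' = y'.
Euler-Lagrange: d/dx(y') − (−15) = 0, i.e. y'' + 15 = 0, so
    y(x) = −(15/2) x^2 + C1 x + C2.
Fixed left endpoint y(0) = 2 ⇒ C2 = 2.
The right endpoint x = 5 is free, so the natural (transversality) condition is ∂L/∂y' |_{x=5} = 0, i.e. y'(5) = 0.
Compute y'(x) = −15 x + C1, so y'(5) = −75 + C1 = 0 ⇒ C1 = 75.
Therefore the extremal is
    y(x) = −(15/2) x^2 + 75 x + 2.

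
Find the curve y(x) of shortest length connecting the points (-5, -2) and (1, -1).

Arc-length functional: J[y] = ∫ sqrt(1 + (y')^2) dx.
Lagrangian L = sqrt(1 + (y')^2) has no explicit y dependence, so ∂L/∂y = 0 and the Euler-Lagrange equation gives
    d/dx( y' / sqrt(1 + (y')^2) ) = 0  ⇒  y' / sqrt(1 + (y')^2) = const.
Hence y' is constant, so y(x) is affine.
Fitting the endpoints (-5, -2) and (1, -1):
    slope m = ((-1) − (-2)) / (1 − (-5)) = 1/6,
    intercept c = (-2) − m·(-5) = -7/6.
Extremal: y(x) = (1/6) x - 7/6.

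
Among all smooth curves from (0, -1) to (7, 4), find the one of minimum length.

Arc-length functional: J[y] = ∫ sqrt(1 + (y')^2) dx.
Lagrangian L = sqrt(1 + (y')^2) has no explicit y dependence, so ∂L/∂y = 0 and the Euler-Lagrange equation gives
    d/dx( y' / sqrt(1 + (y')^2) ) = 0  ⇒  y' / sqrt(1 + (y')^2) = const.
Hence y' is constant, so y(x) is affine.
Fitting the endpoints (0, -1) and (7, 4):
    slope m = (4 − (-1)) / (7 − 0) = 5/7,
    intercept c = (-1) − m·0 = -1.
Extremal: y(x) = (5/7) x - 1.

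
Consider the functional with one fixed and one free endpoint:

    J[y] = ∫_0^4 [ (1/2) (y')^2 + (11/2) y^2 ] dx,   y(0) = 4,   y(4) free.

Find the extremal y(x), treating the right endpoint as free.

The Lagrangian L = (1/2) (y')^2 + (11/2) y^2 gives
    ∂L/∂y = 11 y,   ∂L/∂y' = y'.
Euler-Lagrange: y'' − 11 y = 0.
With k = sqrt(11), the general solution is
    y(x) = A cosh(sqrt(11) x) + B sinh(sqrt(11) x).
Fixed left endpoint y(0) = 4 ⇒ A = 4.
The right endpoint x = 4 is free, so the natural (transversality) condition is ∂L/∂y' |_{x=4} = 0, i.e. y'(4) = 0.
Compute y'(x) = A k sinh(k x) + B k cosh(k x), so
    y'(4) = A k sinh(k·4) + B k cosh(k·4) = 0
    ⇒ B = −A tanh(k·4) = − 4 tanh(sqrt(11)·4).
Therefore the extremal is
    y(x) = 4 cosh(sqrt(11) x) − 4 tanh(sqrt(11)·4) sinh(sqrt(11) x).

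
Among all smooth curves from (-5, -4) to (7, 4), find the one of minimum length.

Arc-length functional: J[y] = ∫ sqrt(1 + (y')^2) dx.
Lagrangian L = sqrt(1 + (y')^2) has no explicit y dependence, so ∂L/∂y = 0 and the Euler-Lagrange equation gives
    d/dx( y' / sqrt(1 + (y')^2) ) = 0  ⇒  y' / sqrt(1 + (y')^2) = const.
Hence y' is constant, so y(x) is affine.
Fitting the endpoints (-5, -4) and (7, 4):
    slope m = (4 − (-4)) / (7 − (-5)) = 2/3,
    intercept c = (-4) − m·(-5) = -2/3.
Extremal: y(x) = (2/3) x - 2/3.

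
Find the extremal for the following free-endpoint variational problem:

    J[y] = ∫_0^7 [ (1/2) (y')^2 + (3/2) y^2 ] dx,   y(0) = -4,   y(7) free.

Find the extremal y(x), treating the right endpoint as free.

The Lagrangian L = (1/2) (y')^2 + (3/2) y^2 gives
    ∂L/∂y = 3 y,   ∂L/∂y' = y'.
Euler-Lagrange: y'' − 3 y = 0.
With k = sqrt(3), the general solution is
    y(x) = A cosh(sqrt(3) x) + B sinh(sqrt(3) x).
Fixed left endpoint y(0) = -4 ⇒ A = -4.
The right endpoint x = 7 is free, so the natural (transversality) condition is ∂L/∂y' |_{x=7} = 0, i.e. y'(7) = 0.
Compute y'(x) = A k sinh(k x) + B k cosh(k x), so
    y'(7) = A k sinh(k·7) + B k cosh(k·7) = 0
    ⇒ B = −A tanh(k·7) = 4 tanh(sqrt(3)·7).
Therefore the extremal is
    y(x) = −4 cosh(sqrt(3) x) + 4 tanh(sqrt(3)·7) sinh(sqrt(3) x).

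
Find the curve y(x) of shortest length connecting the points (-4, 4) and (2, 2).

Arc-length functional: J[y] = ∫ sqrt(1 + (y')^2) dx.
Lagrangian L = sqrt(1 + (y')^2) has no explicit y dependence, so ∂L/∂y = 0 and the Euler-Lagrange equation gives
    d/dx( y' / sqrt(1 + (y')^2) ) = 0  ⇒  y' / sqrt(1 + (y')^2) = const.
Hence y' is constant, so y(x) is affine.
Fitting the endpoints (-4, 4) and (2, 2):
    slope m = (2 − 4) / (2 − (-4)) = -1/3,
    intercept c = 4 − m·(-4) = 8/3.
Extremal: y(x) = (-1/3) x + 8/3.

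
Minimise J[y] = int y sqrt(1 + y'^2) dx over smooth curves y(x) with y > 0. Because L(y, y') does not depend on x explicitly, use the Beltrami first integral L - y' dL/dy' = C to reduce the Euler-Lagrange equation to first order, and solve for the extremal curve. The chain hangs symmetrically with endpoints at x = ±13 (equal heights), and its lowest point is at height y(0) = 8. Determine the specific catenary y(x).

The Lagrangian L(y, y') = y sqrt(1 + y'^2) has no explicit x dependence, so the Beltrami identity applies:
    L − y' ∂L/∂y' = C.
Compute ∂L/∂y' = y · y' / sqrt(1 + y'^2). Then
    L − y' ∂L/∂y'
    = y sqrt(1 + y'^2) − y · y'^2 / sqrt(1 + y'^2)
    = y (1 + y'^2 − y'^2) / sqrt(1 + y'^2)
    = y / sqrt(1 + y'^2) = C.
Squaring gives y^2 = C^2 (1 + y'^2), i.e.
    y'^2 = y^2 / C^2 − 1.
Separating variables,
    dy / sqrt(y^2 − C^2) = dx / C,
and integrating gives arccosh(y / C) = (x − a)/C, so
    y(x) = C cosh((x − a)/C),
the catenary. The constants C and a are fixed by the two endpoint conditions (and, for the hanging-chain problem, the length constraint selects C).
Now fit the given data. The endpoints x = ±13 are symmetric at equal height, so the catenary is even about its minimum: a = 0 and y(x) = C cosh(x/C). The lowest point is y(0) = C cosh(0) = C, and we are told y(0) = 8, so C = 8. Therefore
    y(x) = 8 cosh(x/8),
and at the endpoints
    y(±13) = 8 cosh(13/8).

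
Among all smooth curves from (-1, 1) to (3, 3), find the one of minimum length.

Arc-length functional: J[y] = ∫ sqrt(1 + (y')^2) dx.
Lagrangian L = sqrt(1 + (y')^2) has no explicit y dependence, so ∂L/∂y = 0 and the Euler-Lagrange equation gives
    d/dx( y' / sqrt(1 + (y')^2) ) = 0  ⇒  y' / sqrt(1 + (y')^2) = const.
Hence y' is constant, so y(x) is affine.
Fitting the endpoints (-1, 1) and (3, 3):
    slope m = (3 − 1) / (3 − (-1)) = 1/2,
    intercept c = 1 − m·(-1) = 3/2.
Extremal: y(x) = (1/2) x + 3/2.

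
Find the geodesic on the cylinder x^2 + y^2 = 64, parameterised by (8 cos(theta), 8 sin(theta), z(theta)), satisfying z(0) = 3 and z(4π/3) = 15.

Parameterise the cylinder of radius R = 8 as
    r(θ) = (8 cos θ, 8 sin θ, z(θ)).
The arc-length element is
    ds = sqrt(64 + (dz/dθ)^2) dθ,
so the Lagrangian is L = sqrt(64 + z'^2).
L depends on z' only, not on z or θ, so ∂L/∂z = 0 and
    ∂L/∂z' = z' / sqrt(64 + z'^2).
The Euler-Lagrange equation gives
    d/dθ( z' / sqrt(64 + z'^2) ) = 0,
so z' is constant. Integrating once:
    z(θ) = a θ + b,
a helix on the cylinder (a straight line when the cylinder is unrolled). The constants a, b are determined by the endpoint conditions.
With endpoint conditions z(0) = 3 and z(4π/3) = 15: from z(0) = b we get b = 3, and a·4π/3 + 3 = 15 gives a = 9/π, so
    z(θ) = (9/π) θ + 3.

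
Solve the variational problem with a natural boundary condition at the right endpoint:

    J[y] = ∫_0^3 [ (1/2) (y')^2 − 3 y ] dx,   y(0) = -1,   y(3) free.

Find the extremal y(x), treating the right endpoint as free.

The Lagrangian L = (1/2) (y')^2 − 3 y gives
    ∂L/∂y = −3,   ∂L/∂y' = y'.
Euler-Lagrange: d/dx(y') − (−3) = 0, i.e. y'' + 3 = 0, so
    y(x) = −(3/2) x^2 + C1 x + C2.
Fixed left endpoint y(0) = -1 ⇒ C2 = -1.
The right endpoint x = 3 is free, so the natural (transversality) condition is ∂L/∂y' |_{x=3} = 0, i.e. y'(3) = 0.
Compute y'(x) = −3 x + C1, so y'(3) = −9 + C1 = 0 ⇒ C1 = 9.
Therefore the extremal is
    y(x) = −(3/2) x^2 + 9 x − 1.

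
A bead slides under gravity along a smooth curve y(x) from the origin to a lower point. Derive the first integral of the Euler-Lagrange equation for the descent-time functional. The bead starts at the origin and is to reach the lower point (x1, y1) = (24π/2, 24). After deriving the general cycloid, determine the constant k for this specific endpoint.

The Lagrangian L = sqrt((1 + y'^2) / y) has no explicit x dependence, so the Beltrami identity applies:
    L − y' ∂L/∂y' = C.
Compute ∂L/∂y' = y' / sqrt(y (1 + y'^2)).
Substitute:
    sqrt((1 + y'^2)/y) − y'·y' / sqrt(y (1 + y'^2))
    = (1 + y'^2) / sqrt(y (1 + y'^2)) − y'^2 / sqrt(y (1 + y'^2))
    = 1 / sqrt(y (1 + y'^2)) = C.
Squaring and rearranging gives the first integral
    y (1 + y'^2) = 1/C^2 =: k   (constant).
Solving this first-order ODE by the substitution
    y = (k/2)(1 − cos θ)
yields the cycloid parameterisation
    x(θ) = (k/2)(θ − sin θ),   y(θ) = (k/2)(1 − cos θ).
The constant k is fixed by the endpoint condition.
Now fit the given lower endpoint (x1, y1) = (24π/2, 24). At the bottom of the first arch (θ = π), the parametric equations give
    y(π) = (k/2)(1 − cos π) = k,
    x(π) = (k/2)(π − sin π) = kπ/2.
Matching y(π) = 24 gives k = 24, consistent with x(π) = 24π/2. Therefore the specific cycloid is
    x(θ) = (24/2)(θ − sin θ),   y(θ) = (24/2)(1 − cos θ).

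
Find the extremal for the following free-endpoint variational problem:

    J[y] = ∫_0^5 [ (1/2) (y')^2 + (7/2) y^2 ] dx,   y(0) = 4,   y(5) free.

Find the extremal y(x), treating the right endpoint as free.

The Lagrangian L = (1/2) (y')^2 + (7/2) y^2 gives
    ∂L/∂y = 7 y,   ∂L/∂y' = y'.
Euler-Lagrange: y'' − 7 y = 0.
With k = sqrt(7), the general solution is
    y(x) = A cosh(sqrt(7) x) + B sinh(sqrt(7) x).
Fixed left endpoint y(0) = 4 ⇒ A = 4.
The right endpoint x = 5 is free, so the natural (transversality) condition is ∂L/∂y' |_{x=5} = 0, i.e. y'(5) = 0.
Compute y'(x) = A k sinh(k x) + B k cosh(k x), so
    y'(5) = A k sinh(k·5) + B k cosh(k·5) = 0
    ⇒ B = −A tanh(k·5) = − 4 tanh(sqrt(7)·5).
Therefore the extremal is
    y(x) = 4 cosh(sqrt(7) x) − 4 tanh(sqrt(7)·5) sinh(sqrt(7) x).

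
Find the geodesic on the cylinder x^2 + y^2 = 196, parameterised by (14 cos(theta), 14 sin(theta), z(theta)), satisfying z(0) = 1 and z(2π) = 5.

Parameterise the cylinder of radius R = 14 as
    r(θ) = (14 cos θ, 14 sin θ, z(θ)).
The arc-length element is
    ds = sqrt(196 + (dz/dθ)^2) dθ,
so the Lagrangian is L = sqrt(196 + z'^2).
L depends on z' only, not on z or θ, so ∂L/∂z = 0 and
    ∂L/∂z' = z' / sqrt(196 + z'^2).
The Euler-Lagrange equation gives
    d/dθ( z' / sqrt(196 + z'^2) ) = 0,
so z' is constant. Integrating once:
    z(θ) = a θ + b,
a helix on the cylinder (a straight line when the cylinder is unrolled). The constants a, b are determined by the endpoint conditions.
With endpoint conditions z(0) = 1 and z(2π) = 5: from z(0) = b we get b = 1, and a·2π + 1 = 5 gives a = 2/π, so
    z(θ) = (2/π) θ + 1.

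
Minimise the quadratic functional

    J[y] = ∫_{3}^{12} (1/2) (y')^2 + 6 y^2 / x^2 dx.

The Lagrangian is L = (1/2) (y')^2 + 6 y^2 / x^2.
Compute ∂L/∂y = 12y/x^2, ∂L/∂y' = y'.
The Euler-Lagrange equation d/dx(∂L/∂y') − ∂L/∂y = 0 reduces to
    y'' − 12/x^2 · y = 0  (x > 0).
Its general solution is
    y(x) = A x^4 + B x^(-3),
with A, B fixed by the endpoint conditions.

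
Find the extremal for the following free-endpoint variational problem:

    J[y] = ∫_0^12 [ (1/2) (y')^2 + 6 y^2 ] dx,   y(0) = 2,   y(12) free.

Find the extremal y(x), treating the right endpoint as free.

The Lagrangian L = (1/2) (y')^2 + 6 y^2 gives
    ∂L/∂y = 12 y,   ∂L/∂y' = y'.
Euler-Lagrange: y'' − 12 y = 0.
With k = sqrt(12), the general solution is
    y(x) = A cosh(sqrt(12) x) + B sinh(sqrt(12) x).
Fixed left endpoint y(0) = 2 ⇒ A = 2.
The right endpoint x = 12 is free, so the natural (transversality) condition is ∂L/∂y' |_{x=12} = 0, i.e. y'(12) = 0.
Compute y'(x) = A k sinh(k x) + B k cosh(k x), so
    y'(12) = A k sinh(k·12) + B k cosh(k·12) = 0
    ⇒ B = −A tanh(k·12) = − 2 tanh(sqrt(12)·12).
Therefore the extremal is
    y(x) = 2 cosh(sqrt(12) x) − 2 tanh(sqrt(12)·12) sinh(sqrt(12) x).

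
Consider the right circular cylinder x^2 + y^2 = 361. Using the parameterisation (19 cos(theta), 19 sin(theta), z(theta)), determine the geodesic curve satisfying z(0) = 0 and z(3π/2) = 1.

Parameterise the cylinder of radius R = 19 as
    r(θ) = (19 cos θ, 19 sin θ, z(θ)).
The arc-length element is
    ds = sqrt(361 + (dz/dθ)^2) dθ,
so the Lagrangian is L = sqrt(361 + z'^2).
L depends on z' only, not on z or θ, so ∂L/∂z = 0 and
    ∂L/∂z' = z' / sqrt(361 + z'^2).
The Euler-Lagrange equation gives
    d/dθ( z' / sqrt(361 + z'^2) ) = 0,
so z' is constant. Integrating once:
    z(θ) = a θ + b,
a helix on the cylinder (a straight line when the cylinder is unrolled). The constants a, b are determined by the endpoint conditions.
With endpoint conditions z(0) = 0 and z(3π/2) = 1: from z(0) = b we get b = 0, and a·3π/2 + 0 = 1 gives a = 2/(3π), so
    z(θ) = (2/(3π)) θ.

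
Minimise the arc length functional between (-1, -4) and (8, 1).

Arc-length functional: J[y] = ∫ sqrt(1 + (y')^2) dx.
Lagrangian L = sqrt(1 + (y')^2) has no explicit y dependence, so ∂L/∂y = 0 and the Euler-Lagrange equation gives
    d/dx( y' / sqrt(1 + (y')^2) ) = 0  ⇒  y' / sqrt(1 + (y')^2) = const.
Hence y' is constant, so y(x) is affine.
Fitting the endpoints (-1, -4) and (8, 1):
    slope m = (1 − (-4)) / (8 − (-1)) = 5/9,
    intercept c = (-4) − m·(-1) = -31/9.
Extremal: y(x) = (5/9) x - 31/9.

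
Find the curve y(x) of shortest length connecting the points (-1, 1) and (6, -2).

Arc-length functional: J[y] = ∫ sqrt(1 + (y')^2) dx.
Lagrangian L = sqrt(1 + (y')^2) has no explicit y dependence, so ∂L/∂y = 0 and the Euler-Lagrange equation gives
    d/dx( y' / sqrt(1 + (y')^2) ) = 0  ⇒  y' / sqrt(1 + (y')^2) = const.
Hence y' is constant, so y(x) is affine.
Fitting the endpoints (-1, 1) and (6, -2):
    slope m = ((-2) − 1) / (6 − (-1)) = -3/7,
    intercept c = 1 − m·(-1) = 4/7.
Extremal: y(x) = (-3/7) x + 4/7.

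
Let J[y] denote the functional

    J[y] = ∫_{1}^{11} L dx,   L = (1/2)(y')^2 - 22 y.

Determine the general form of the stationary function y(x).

The Lagrangian is L = (1/2)(y')^2 - 22 y.
∂L/∂y = -22.
∂L/∂y' = y'.
The Euler-Lagrange equation d/dx(∂L/∂y') − ∂L/∂y = 0 becomes:
    y'' + 22 = 0
General solution: y(x) = -11 x^2 + A x + B, where A and B are arbitrary constants fixed by the endpoint conditions.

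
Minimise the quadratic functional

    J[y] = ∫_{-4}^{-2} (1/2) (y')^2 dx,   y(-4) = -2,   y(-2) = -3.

The Lagrangian is L = (1/2) (y')^2.
Compute ∂L/∂y = 0, ∂L/∂y' = y'.
The Euler-Lagrange equation d/dx(∂L/∂y') − ∂L/∂y = 0 reduces to
    y'' = 0.
Its general solution is
    y(x) = A x + B,
with A, B fixed by the endpoint conditions.
Applying the endpoint conditions y(-4) = -2 and y(-2) = -3: solve A·-4 + B = -2 and A·-2 + B = -3. Subtracting gives A(-2 − -4) = -3 − -2, so A = -1/2, and B = -2 − A·-4 = -4. Therefore
    y(x) = (-1/2) x - 4.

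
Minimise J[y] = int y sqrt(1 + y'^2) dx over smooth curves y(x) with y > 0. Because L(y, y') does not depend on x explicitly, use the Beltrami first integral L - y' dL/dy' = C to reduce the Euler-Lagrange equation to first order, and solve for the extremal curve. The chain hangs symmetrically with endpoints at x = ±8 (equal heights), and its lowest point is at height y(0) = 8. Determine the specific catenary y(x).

The Lagrangian L(y, y') = y sqrt(1 + y'^2) has no explicit x dependence, so the Beltrami identity applies:
    L − y' ∂L/∂y' = C.
Compute ∂L/∂y' = y · y' / sqrt(1 + y'^2). Then
    L − y' ∂L/∂y'
    = y sqrt(1 + y'^2) − y · y'^2 / sqrt(1 + y'^2)
    = y (1 + y'^2 − y'^2) / sqrt(1 + y'^2)
    = y / sqrt(1 + y'^2) = C.
Squaring gives y^2 = C^2 (1 + y'^2), i.e.
    y'^2 = y^2 / C^2 − 1.
Separating variables,
    dy / sqrt(y^2 − C^2) = dx / C,
and integrating gives arccosh(y / C) = (x − a)/C, so
    y(x) = C cosh((x − a)/C),
the catenary. The constants C and a are fixed by the two endpoint conditions (and, for the hanging-chain problem, the length constraint selects C).
Now fit the given data. The endpoints x = ±8 are symmetric at equal height, so the catenary is even about its minimum: a = 0 and y(x) = C cosh(x/C). The lowest point is y(0) = C cosh(0) = C, and we are told y(0) = 8, so C = 8. Therefore
    y(x) = 8 cosh(x/8),
and at the endpoints
    y(±8) = 8 cosh(8/8).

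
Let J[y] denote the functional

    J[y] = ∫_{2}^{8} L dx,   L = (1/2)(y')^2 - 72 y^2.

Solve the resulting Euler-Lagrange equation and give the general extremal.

The Lagrangian is L = (1/2)(y')^2 - 72 y^2.
∂L/∂y = -144y.
∂L/∂y' = y'.
The Euler-Lagrange equation d/dx(∂L/∂y') − ∂L/∂y = 0 becomes:
    y'' + 144 y = 0
General solution: y(x) = A sin(12x) + B cos(12x), where A and B are arbitrary constants fixed by the endpoint conditions.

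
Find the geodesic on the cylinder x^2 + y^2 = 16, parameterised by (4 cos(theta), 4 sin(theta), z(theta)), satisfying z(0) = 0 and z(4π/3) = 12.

Parameterise the cylinder of radius R = 4 as
    r(θ) = (4 cos θ, 4 sin θ, z(θ)).
The arc-length element is
    ds = sqrt(16 + (dz/dθ)^2) dθ,
so the Lagrangian is L = sqrt(16 + z'^2).
L depends on z' only, not on z or θ, so ∂L/∂z = 0 and
    ∂L/∂z' = z' / sqrt(16 + z'^2).
The Euler-Lagrange equation gives
    d/dθ( z' / sqrt(16 + z'^2) ) = 0,
so z' is constant. Integrating once:
    z(θ) = a θ + b,
a helix on the cylinder (a straight line when the cylinder is unrolled). The constants a, b are determined by the endpoint conditions.
With endpoint conditions z(0) = 0 and z(4π/3) = 12: from z(0) = b we get b = 0, and a·4π/3 + 0 = 12 gives a = 9/π, so
    z(θ) = (9/π) θ.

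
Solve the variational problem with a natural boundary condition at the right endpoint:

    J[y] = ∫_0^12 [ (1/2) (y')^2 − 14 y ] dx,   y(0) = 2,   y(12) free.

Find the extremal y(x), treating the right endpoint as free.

The Lagrangian L = (1/2) (y')^2 − 14 y gives
    ∂L/∂y = −14,   ∂L/∂y' = y'.
Euler-Lagrange: d/dx(y') − (−14) = 0, i.e. y'' + 14 = 0, so
    y(x) = −(14/2) x^2 + C1 x + C2.
Fixed left endpoint y(0) = 2 ⇒ C2 = 2.
The right endpoint x = 12 is free, so the natural (transversality) condition is ∂L/∂y' |_{x=12} = 0, i.e. y'(12) = 0.
Compute y'(x) = −14 x + C1, so y'(12) = −168 + C1 = 0 ⇒ C1 = 168.
Therefore the extremal is
    y(x) = −7 x^2 + 168 x + 2.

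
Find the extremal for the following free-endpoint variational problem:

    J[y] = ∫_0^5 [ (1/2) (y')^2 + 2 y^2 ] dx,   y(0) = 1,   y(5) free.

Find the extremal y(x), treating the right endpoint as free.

The Lagrangian L = (1/2) (y')^2 + 2 y^2 gives
    ∂L/∂y = 4 y,   ∂L/∂y' = y'.
Euler-Lagrange: y'' − 4 y = 0.
With k = 2, the general solution is
    y(x) = A cosh(2 x) + B sinh(2 x).
Fixed left endpoint y(0) = 1 ⇒ A = 1.
The right endpoint x = 5 is free, so the natural (transversality) condition is ∂L/∂y' |_{x=5} = 0, i.e. y'(5) = 0.
Compute y'(x) = A k sinh(k x) + B k cosh(k x), so
    y'(5) = A k sinh(k·5) + B k cosh(k·5) = 0
    ⇒ B = −A tanh(k·5) = − tanh(2·5).
Therefore the extremal is
    y(x) = cosh(2 x) − tanh(2·5) sinh(2 x).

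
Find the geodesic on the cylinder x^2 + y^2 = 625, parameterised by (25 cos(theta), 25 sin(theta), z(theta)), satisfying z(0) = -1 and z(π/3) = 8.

Parameterise the cylinder of radius R = 25 as
    r(θ) = (25 cos θ, 25 sin θ, z(θ)).
The arc-length element is
    ds = sqrt(625 + (dz/dθ)^2) dθ,
so the Lagrangian is L = sqrt(625 + z'^2).
L depends on z' only, not on z or θ, so ∂L/∂z = 0 and
    ∂L/∂z' = z' / sqrt(625 + z'^2).
The Euler-Lagrange equation gives
    d/dθ( z' / sqrt(625 + z'^2) ) = 0,
so z' is constant. Integrating once:
    z(θ) = a θ + b,
a helix on the cylinder (a straight line when the cylinder is unrolled). The constants a, b are determined by the endpoint conditions.
With endpoint conditions z(0) = -1 and z(π/3) = 8: from z(0) = b we get b = -1, and a·π/3 + -1 = 8 gives a = 27/π, so
    z(θ) = (27/π) θ − 1.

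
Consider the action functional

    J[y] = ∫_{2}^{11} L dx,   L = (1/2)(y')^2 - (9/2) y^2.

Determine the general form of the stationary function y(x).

The Lagrangian is L = (1/2)(y')^2 - (9/2) y^2.
∂L/∂y = -9y.
∂L/∂y' = y'.
The Euler-Lagrange equation d/dx(∂L/∂y') − ∂L/∂y = 0 becomes:
    y'' + 9 y = 0
General solution: y(x) = A sin(3x) + B cos(3x), where A and B are arbitrary constants fixed by the endpoint conditions.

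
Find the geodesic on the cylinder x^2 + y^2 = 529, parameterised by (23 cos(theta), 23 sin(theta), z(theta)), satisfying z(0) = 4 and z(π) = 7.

Parameterise the cylinder of radius R = 23 as
    r(θ) = (23 cos θ, 23 sin θ, z(θ)).
The arc-length element is
    ds = sqrt(529 + (dz/dθ)^2) dθ,
so the Lagrangian is L = sqrt(529 + z'^2).
L depends on z' only, not on z or θ, so ∂L/∂z = 0 and
    ∂L/∂z' = z' / sqrt(529 + z'^2).
The Euler-Lagrange equation gives
    d/dθ( z' / sqrt(529 + z'^2) ) = 0,
so z' is constant. Integrating once:
    z(θ) = a θ + b,
a helix on the cylinder (a straight line when the cylinder is unrolled). The constants a, b are determined by the endpoint conditions.
With endpoint conditions z(0) = 4 and z(π) = 7: from z(0) = b we get b = 4, and a·π + 4 = 7 gives a = 3/π, so
    z(θ) = (3/π) θ + 4.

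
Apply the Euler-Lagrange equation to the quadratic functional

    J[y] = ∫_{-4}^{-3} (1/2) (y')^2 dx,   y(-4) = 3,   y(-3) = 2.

The Lagrangian is L = (1/2) (y')^2.
Compute ∂L/∂y = 0, ∂L/∂y' = y'.
The Euler-Lagrange equation d/dx(∂L/∂y') − ∂L/∂y = 0 reduces to
    y'' = 0.
Its general solution is
    y(x) = A x + B,
with A, B fixed by the endpoint conditions.
Applying the endpoint conditions y(-4) = 3 and y(-3) = 2: solve A·-4 + B = 3 and A·-3 + B = 2. Subtracting gives A(-3 − -4) = 2 − 3, so A = -1, and B = 3 − A·-4 = -1. Therefore
    y(x) = -x - 1.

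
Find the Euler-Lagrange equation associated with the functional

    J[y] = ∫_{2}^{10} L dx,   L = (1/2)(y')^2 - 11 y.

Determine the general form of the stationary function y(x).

The Lagrangian is L = (1/2)(y')^2 - 11 y.
∂L/∂y = -11.
∂L/∂y' = y'.
The Euler-Lagrange equation d/dx(∂L/∂y') − ∂L/∂y = 0 becomes:
    y'' + 11 = 0
General solution: y(x) = -(11/2) x^2 + A x + B, where A and B are arbitrary constants fixed by the endpoint conditions.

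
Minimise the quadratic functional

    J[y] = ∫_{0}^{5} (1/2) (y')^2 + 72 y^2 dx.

The Lagrangian is L = (1/2) (y')^2 + 72 y^2.
Compute ∂L/∂y = 144y, ∂L/∂y' = y'.
The Euler-Lagrange equation d/dx(∂L/∂y') − ∂L/∂y = 0 reduces to
    y'' − 144 y = 0.
Its general solution is
    y(x) = A e^(12x) + B e^(−12x),
with A, B fixed by the endpoint conditions.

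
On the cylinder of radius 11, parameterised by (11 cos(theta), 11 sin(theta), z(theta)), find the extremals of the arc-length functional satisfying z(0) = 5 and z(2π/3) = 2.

Parameterise the cylinder of radius R = 11 as
    r(θ) = (11 cos θ, 11 sin θ, z(θ)).
The arc-length element is
    ds = sqrt(121 + (dz/dθ)^2) dθ,
so the Lagrangian is L = sqrt(121 + z'^2).
L depends on z' only, not on z or θ, so ∂L/∂z = 0 and
    ∂L/∂z' = z' / sqrt(121 + z'^2).
The Euler-Lagrange equation gives
    d/dθ( z' / sqrt(121 + z'^2) ) = 0,
so z' is constant. Integrating once:
    z(θ) = a θ + b,
a helix on the cylinder (a straight line when the cylinder is unrolled). The constants a, b are determined by the endpoint conditions.
With endpoint conditions z(0) = 5 and z(2π/3) = 2: from z(0) = b we get b = 5, and a·2π/3 + 5 = 2 gives a = -9/(2π), so
    z(θ) = (-9/(2π)) θ + 5.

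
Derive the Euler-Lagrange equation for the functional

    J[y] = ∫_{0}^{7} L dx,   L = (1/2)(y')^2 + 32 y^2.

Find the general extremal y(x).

The Lagrangian is L = (1/2)(y')^2 + 32 y^2.
∂L/∂y = 64y.
∂L/∂y' = y'.
The Euler-Lagrange equation d/dx(∂L/∂y') − ∂L/∂y = 0 becomes:
    y'' - 64 y = 0
General solution: y(x) = A e^(8x) + B e^(-8x), where A and B are arbitrary constants fixed by the endpoint conditions.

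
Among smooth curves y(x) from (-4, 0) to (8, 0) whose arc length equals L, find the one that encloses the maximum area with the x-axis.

Set up the augmented Lagrangian using a multiplier λ for the length constraint:
    F(y, y') = y − λ sqrt(1 + y'^2).
F has no explicit x dependence, so the Beltrami identity yields a first integral
    F − y' ∂F/∂y' = C.
Compute ∂F/∂y' = −λ y' / sqrt(1 + y'^2). Then
    y − λ sqrt(1 + y'^2) + λ y'^2 / sqrt(1 + y'^2) = C
    ⇒  y − λ / sqrt(1 + y'^2) = C.
Solving for y' and integrating gives
    (x − a)^2 + (y − b)^2 = λ^2,
a circular arc of radius λ. The constants a, b are determined by the endpoint conditions y(-4) = y(8) = 0, and λ is fixed implicitly by the length constraint
    ∫_{-4}^{8} sqrt(1 + y'^2) dx = L.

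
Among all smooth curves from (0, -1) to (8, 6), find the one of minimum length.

Arc-length functional: J[y] = ∫ sqrt(1 + (y')^2) dx.
Lagrangian L = sqrt(1 + (y')^2) has no explicit y dependence, so ∂L/∂y = 0 and the Euler-Lagrange equation gives
    d/dx( y' / sqrt(1 + (y')^2) ) = 0  ⇒  y' / sqrt(1 + (y')^2) = const.
Hence y' is constant, so y(x) is affine.
Fitting the endpoints (0, -1) and (8, 6):
    slope m = (6 − (-1)) / (8 − 0) = 7/8,
    intercept c = (-1) − m·0 = -1.
Extremal: y(x) = (7/8) x - 1.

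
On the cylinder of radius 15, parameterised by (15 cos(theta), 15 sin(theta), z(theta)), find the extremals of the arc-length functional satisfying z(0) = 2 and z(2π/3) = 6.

Parameterise the cylinder of radius R = 15 as
    r(θ) = (15 cos θ, 15 sin θ, z(θ)).
The arc-length element is
    ds = sqrt(225 + (dz/dθ)^2) dθ,
so the Lagrangian is L = sqrt(225 + z'^2).
L depends on z' only, not on z or θ, so ∂L/∂z = 0 and
    ∂L/∂z' = z' / sqrt(225 + z'^2).
The Euler-Lagrange equation gives
    d/dθ( z' / sqrt(225 + z'^2) ) = 0,
so z' is constant. Integrating once:
    z(θ) = a θ + b,
a helix on the cylinder (a straight line when the cylinder is unrolled). The constants a, b are determined by the endpoint conditions.
With endpoint conditions z(0) = 2 and z(2π/3) = 6: from z(0) = b we get b = 2, and a·2π/3 + 2 = 6 gives a = 6/π, so
    z(θ) = (6/π) θ + 2.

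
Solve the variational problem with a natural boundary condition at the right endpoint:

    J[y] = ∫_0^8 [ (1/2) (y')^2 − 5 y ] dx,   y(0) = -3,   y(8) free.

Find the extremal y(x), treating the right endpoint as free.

The Lagrangian L = (1/2) (y')^2 − 5 y gives
    ∂L/∂y = −5,   ∂L/∂y' = y'.
Euler-Lagrange: d/dx(y') − (−5) = 0, i.e. y'' + 5 = 0, so
    y(x) = −(5/2) x^2 + C1 x + C2.
Fixed left endpoint y(0) = -3 ⇒ C2 = -3.
The right endpoint x = 8 is free, so the natural (transversality) condition is ∂L/∂y' |_{x=8} = 0, i.e. y'(8) = 0.
Compute y'(x) = −5 x + C1, so y'(8) = −40 + C1 = 0 ⇒ C1 = 40.
Therefore the extremal is
    y(x) = −(5/2) x^2 + 40 x − 3.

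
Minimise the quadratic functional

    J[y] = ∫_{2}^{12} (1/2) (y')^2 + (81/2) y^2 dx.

The Lagrangian is L = (1/2) (y')^2 + (81/2) y^2.
Compute ∂L/∂y = 81y, ∂L/∂y' = y'.
The Euler-Lagrange equation d/dx(∂L/∂y') − ∂L/∂y = 0 reduces to
    y'' − 81 y = 0.
Its general solution is
    y(x) = A e^(9x) + B e^(−9x),
with A, B fixed by the endpoint conditions.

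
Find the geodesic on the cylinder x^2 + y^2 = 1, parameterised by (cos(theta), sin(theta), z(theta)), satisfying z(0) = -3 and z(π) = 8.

Parameterise the cylinder of radius R = 1 as
    r(θ) = (cos θ, sin θ, z(θ)).
The arc-length element is
    ds = sqrt(1 + (dz/dθ)^2) dθ,
so the Lagrangian is L = sqrt(1 + z'^2).
L depends on z' only, not on z or θ, so ∂L/∂z = 0 and
    ∂L/∂z' = z' / sqrt(1 + z'^2).
The Euler-Lagrange equation gives
    d/dθ( z' / sqrt(1 + z'^2) ) = 0,
so z' is constant. Integrating once:
    z(θ) = a θ + b,
a helix on the cylinder (a straight line when the cylinder is unrolled). The constants a, b are determined by the endpoint conditions.
With endpoint conditions z(0) = -3 and z(π) = 8: from z(0) = b we get b = -3, and a·π + -3 = 8 gives a = 11/π, so
    z(θ) = (11/π) θ − 3.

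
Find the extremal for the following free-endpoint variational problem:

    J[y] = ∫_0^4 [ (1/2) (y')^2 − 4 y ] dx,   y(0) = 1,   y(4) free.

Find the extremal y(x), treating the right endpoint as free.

The Lagrangian L = (1/2) (y')^2 − 4 y gives
    ∂L/∂y = −4,   ∂L/∂y' = y'.
Euler-Lagrange: d/dx(y') − (−4) = 0, i.e. y'' + 4 = 0, so
    y(x) = −(4/2) x^2 + C1 x + C2.
Fixed left endpoint y(0) = 1 ⇒ C2 = 1.
The right endpoint x = 4 is free, so the natural (transversality) condition is ∂L/∂y' |_{x=4} = 0, i.e. y'(4) = 0.
Compute y'(x) = −4 x + C1, so y'(4) = −16 + C1 = 0 ⇒ C1 = 16.
Therefore the extremal is
    y(x) = −2 x^2 + 16 x + 1.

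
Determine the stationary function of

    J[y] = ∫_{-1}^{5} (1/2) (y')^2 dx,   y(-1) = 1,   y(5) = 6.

The Lagrangian is L = (1/2) (y')^2.
Compute ∂L/∂y = 0, ∂L/∂y' = y'.
The Euler-Lagrange equation d/dx(∂L/∂y') − ∂L/∂y = 0 reduces to
    y'' = 0.
Its general solution is
    y(x) = A x + B,
with A, B fixed by the endpoint conditions.
Applying the endpoint conditions y(-1) = 1 and y(5) = 6: solve A·-1 + B = 1 and A·5 + B = 6. Subtracting gives A(5 − -1) = 6 − 1, so A = 5/6, and B = 1 − A·-1 = 11/6. Therefore
    y(x) = (5/6) x + 11/6.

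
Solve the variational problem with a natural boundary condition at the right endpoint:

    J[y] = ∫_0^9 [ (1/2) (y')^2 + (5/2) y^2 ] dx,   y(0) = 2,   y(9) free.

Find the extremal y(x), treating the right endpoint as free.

The Lagrangian L = (1/2) (y')^2 + (5/2) y^2 gives
    ∂L/∂y = 5 y,   ∂L/∂y' = y'.
Euler-Lagrange: y'' − 5 y = 0.
With k = sqrt(5), the general solution is
    y(x) = A cosh(sqrt(5) x) + B sinh(sqrt(5) x).
Fixed left endpoint y(0) = 2 ⇒ A = 2.
The right endpoint x = 9 is free, so the natural (transversality) condition is ∂L/∂y' |_{x=9} = 0, i.e. y'(9) = 0.
Compute y'(x) = A k sinh(k x) + B k cosh(k x), so
    y'(9) = A k sinh(k·9) + B k cosh(k·9) = 0
    ⇒ B = −A tanh(k·9) = − 2 tanh(sqrt(5)·9).
Therefore the extremal is
    y(x) = 2 cosh(sqrt(5) x) − 2 tanh(sqrt(5)·9) sinh(sqrt(5) x).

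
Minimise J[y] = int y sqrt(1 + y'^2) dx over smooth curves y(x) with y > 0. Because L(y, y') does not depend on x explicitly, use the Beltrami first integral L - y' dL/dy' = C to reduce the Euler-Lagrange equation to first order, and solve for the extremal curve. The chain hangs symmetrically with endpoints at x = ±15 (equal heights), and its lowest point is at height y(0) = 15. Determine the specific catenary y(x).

The Lagrangian L(y, y') = y sqrt(1 + y'^2) has no explicit x dependence, so the Beltrami identity applies:
    L − y' ∂L/∂y' = C.
Compute ∂L/∂y' = y · y' / sqrt(1 + y'^2). Then
    L − y' ∂L/∂y'
    = y sqrt(1 + y'^2) − y · y'^2 / sqrt(1 + y'^2)
    = y (1 + y'^2 − y'^2) / sqrt(1 + y'^2)
    = y / sqrt(1 + y'^2) = C.
Squaring gives y^2 = C^2 (1 + y'^2), i.e.
    y'^2 = y^2 / C^2 − 1.
Separating variables,
    dy / sqrt(y^2 − C^2) = dx / C,
and integrating gives arccosh(y / C) = (x − a)/C, so
    y(x) = C cosh((x − a)/C),
the catenary. The constants C and a are fixed by the two endpoint conditions (and, for the hanging-chain problem, the length constraint selects C).
Now fit the given data. The endpoints x = ±15 are symmetric at equal height, so the catenary is even about its minimum: a = 0 and y(x) = C cosh(x/C). The lowest point is y(0) = C cosh(0) = C, and we are told y(0) = 15, so C = 15. Therefore
    y(x) = 15 cosh(x/15),
and at the endpoints
    y(±15) = 15 cosh(15/15).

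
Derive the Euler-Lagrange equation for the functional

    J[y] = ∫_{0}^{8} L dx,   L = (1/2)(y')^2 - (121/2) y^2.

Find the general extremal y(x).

The Lagrangian is L = (1/2)(y')^2 - (121/2) y^2.
∂L/∂y = -121y.
∂L/∂y' = y'.
The Euler-Lagrange equation d/dx(∂L/∂y') − ∂L/∂y = 0 becomes:
    y'' + 121 y = 0
General solution: y(x) = A sin(11x) + B cos(11x), where A and B are arbitrary constants fixed by the endpoint conditions.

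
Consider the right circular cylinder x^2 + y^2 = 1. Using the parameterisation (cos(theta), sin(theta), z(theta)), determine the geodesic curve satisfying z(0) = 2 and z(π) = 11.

Parameterise the cylinder of radius R = 1 as
    r(θ) = (cos θ, sin θ, z(θ)).
The arc-length element is
    ds = sqrt(1 + (dz/dθ)^2) dθ,
so the Lagrangian is L = sqrt(1 + z'^2).
L depends on z' only, not on z or θ, so ∂L/∂z = 0 and
    ∂L/∂z' = z' / sqrt(1 + z'^2).
The Euler-Lagrange equation gives
    d/dθ( z' / sqrt(1 + z'^2) ) = 0,
so z' is constant. Integrating once:
    z(θ) = a θ + b,
a helix on the cylinder (a straight line when the cylinder is unrolled). The constants a, b are determined by the endpoint conditions.
With endpoint conditions z(0) = 2 and z(π) = 11: from z(0) = b we get b = 2, and a·π + 2 = 11 gives a = 9/π, so
    z(θ) = (9/π) θ + 2.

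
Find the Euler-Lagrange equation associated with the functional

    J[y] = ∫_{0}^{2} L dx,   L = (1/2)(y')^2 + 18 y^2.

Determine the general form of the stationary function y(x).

The Lagrangian is L = (1/2)(y')^2 + 18 y^2.
∂L/∂y = 36y.
∂L/∂y' = y'.
The Euler-Lagrange equation d/dx(∂L/∂y') − ∂L/∂y = 0 becomes:
    y'' - 36 y = 0
General solution: y(x) = A e^(6x) + B e^(-6x), where A and B are arbitrary constants fixed by the endpoint conditions.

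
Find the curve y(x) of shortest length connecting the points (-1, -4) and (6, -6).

Arc-length functional: J[y] = ∫ sqrt(1 + (y')^2) dx.
Lagrangian L = sqrt(1 + (y')^2) has no explicit y dependence, so ∂L/∂y = 0 and the Euler-Lagrange equation gives
    d/dx( y' / sqrt(1 + (y')^2) ) = 0  ⇒  y' / sqrt(1 + (y')^2) = const.
Hence y' is constant, so y(x) is affine.
Fitting the endpoints (-1, -4) and (6, -6):
    slope m = ((-6) − (-4)) / (6 − (-1)) = -2/7,
    intercept c = (-4) − m·(-1) = -30/7.
Extremal: y(x) = (-2/7) x - 30/7.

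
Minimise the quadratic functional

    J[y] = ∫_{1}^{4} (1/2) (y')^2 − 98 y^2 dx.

The Lagrangian is L = (1/2) (y')^2 − 98 y^2.
Compute ∂L/∂y = -196y, ∂L/∂y' = y'.
The Euler-Lagrange equation d/dx(∂L/∂y') − ∂L/∂y = 0 reduces to
    y'' + 196 y = 0.
Its general solution is
    y(x) = A sin(14x) + B cos(14x),
with A, B fixed by the endpoint conditions.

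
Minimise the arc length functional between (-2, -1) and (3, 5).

Arc-length functional: J[y] = ∫ sqrt(1 + (y')^2) dx.
Lagrangian L = sqrt(1 + (y')^2) has no explicit y dependence, so ∂L/∂y = 0 and the Euler-Lagrange equation gives
    d/dx( y' / sqrt(1 + (y')^2) ) = 0  ⇒  y' / sqrt(1 + (y')^2) = const.
Hence y' is constant, so y(x) is affine.
Fitting the endpoints (-2, -1) and (3, 5):
    slope m = (5 − (-1)) / (3 − (-2)) = 6/5,
    intercept c = (-1) − m·(-2) = 7/5.
Extremal: y(x) = (6/5) x + 7/5.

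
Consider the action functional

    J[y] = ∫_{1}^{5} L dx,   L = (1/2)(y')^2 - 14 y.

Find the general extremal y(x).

The Lagrangian is L = (1/2)(y')^2 - 14 y.
∂L/∂y = -14.
∂L/∂y' = y'.
The Euler-Lagrange equation d/dx(∂L/∂y') − ∂L/∂y = 0 becomes:
    y'' + 14 = 0
General solution: y(x) = -7 x^2 + A x + B, where A and B are arbitrary constants fixed by the endpoint conditions.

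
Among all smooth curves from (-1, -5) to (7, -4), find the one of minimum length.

Arc-length functional: J[y] = ∫ sqrt(1 + (y')^2) dx.
Lagrangian L = sqrt(1 + (y')^2) has no explicit y dependence, so ∂L/∂y = 0 and the Euler-Lagrange equation gives
    d/dx( y' / sqrt(1 + (y')^2) ) = 0  ⇒  y' / sqrt(1 + (y')^2) = const.
Hence y' is constant, so y(x) is affine.
Fitting the endpoints (-1, -5) and (7, -4):
    slope m = ((-4) − (-5)) / (7 − (-1)) = 1/8,
    intercept c = (-5) − m·(-1) = -39/8.
Extremal: y(x) = (1/8) x - 39/8.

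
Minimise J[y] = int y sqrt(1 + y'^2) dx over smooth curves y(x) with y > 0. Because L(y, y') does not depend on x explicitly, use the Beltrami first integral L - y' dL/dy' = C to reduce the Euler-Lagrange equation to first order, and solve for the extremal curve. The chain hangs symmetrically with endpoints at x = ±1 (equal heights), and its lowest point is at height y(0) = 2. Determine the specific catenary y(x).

The Lagrangian L(y, y') = y sqrt(1 + y'^2) has no explicit x dependence, so the Beltrami identity applies:
    L − y' ∂L/∂y' = C.
Compute ∂L/∂y' = y · y' / sqrt(1 + y'^2). Then
    L − y' ∂L/∂y'
    = y sqrt(1 + y'^2) − y · y'^2 / sqrt(1 + y'^2)
    = y (1 + y'^2 − y'^2) / sqrt(1 + y'^2)
    = y / sqrt(1 + y'^2) = C.
Squaring gives y^2 = C^2 (1 + y'^2), i.e.
    y'^2 = y^2 / C^2 − 1.
Separating variables,
    dy / sqrt(y^2 − C^2) = dx / C,
and integrating gives arccosh(y / C) = (x − a)/C, so
    y(x) = C cosh((x − a)/C),
the catenary. The constants C and a are fixed by the two endpoint conditions (and, for the hanging-chain problem, the length constraint selects C).
Now fit the given data. The endpoints x = ±1 are symmetric at equal height, so the catenary is even about its minimum: a = 0 and y(x) = C cosh(x/C). The lowest point is y(0) = C cosh(0) = C, and we are told y(0) = 2, so C = 2. Therefore
    y(x) = 2 cosh(x/2),
and at the endpoints
    y(±1) = 2 cosh(1/2).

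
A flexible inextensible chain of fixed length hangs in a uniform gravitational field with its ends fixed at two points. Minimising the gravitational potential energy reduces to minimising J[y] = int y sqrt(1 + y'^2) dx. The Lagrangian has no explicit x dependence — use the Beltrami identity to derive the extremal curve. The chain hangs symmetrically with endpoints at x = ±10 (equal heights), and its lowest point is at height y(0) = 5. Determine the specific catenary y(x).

The Lagrangian L(y, y') = y sqrt(1 + y'^2) has no explicit x dependence, so the Beltrami identity applies:
    L − y' ∂L/∂y' = C.
Compute ∂L/∂y' = y · y' / sqrt(1 + y'^2). Then
    L − y' ∂L/∂y'
    = y sqrt(1 + y'^2) − y · y'^2 / sqrt(1 + y'^2)
    = y (1 + y'^2 − y'^2) / sqrt(1 + y'^2)
    = y / sqrt(1 + y'^2) = C.
Squaring gives y^2 = C^2 (1 + y'^2), i.e.
    y'^2 = y^2 / C^2 − 1.
Separating variables,
    dy / sqrt(y^2 − C^2) = dx / C,
and integrating gives arccosh(y / C) = (x − a)/C, so
    y(x) = C cosh((x − a)/C),
the catenary. The constants C and a are fixed by the two endpoint conditions (and, for the hanging-chain problem, the length constraint selects C).
Now fit the given data. The endpoints x = ±10 are symmetric at equal height, so the catenary is even about its minimum: a = 0 and y(x) = C cosh(x/C). The lowest point is y(0) = C cosh(0) = C, and we are told y(0) = 5, so C = 5. Therefore
    y(x) = 5 cosh(x/5),
and at the endpoints
    y(±10) = 5 cosh(10/5).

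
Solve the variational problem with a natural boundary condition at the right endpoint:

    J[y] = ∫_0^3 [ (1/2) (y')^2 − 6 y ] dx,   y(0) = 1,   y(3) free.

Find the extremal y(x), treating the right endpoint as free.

The Lagrangian L = (1/2) (y')^2 − 6 y gives
    ∂L/∂y = −6,   ∂L/∂y' = y'.
Euler-Lagrange: d/dx(y') − (−6) = 0, i.e. y'' + 6 = 0, so
    y(x) = −(6/2) x^2 + C1 x + C2.
Fixed left endpoint y(0) = 1 ⇒ C2 = 1.
The right endpoint x = 3 is free, so the natural (transversality) condition is ∂L/∂y' |_{x=3} = 0, i.e. y'(3) = 0.
Compute y'(x) = −6 x + C1, so y'(3) = −18 + C1 = 0 ⇒ C1 = 18.
Therefore the extremal is
    y(x) = −3 x^2 + 18 x + 1.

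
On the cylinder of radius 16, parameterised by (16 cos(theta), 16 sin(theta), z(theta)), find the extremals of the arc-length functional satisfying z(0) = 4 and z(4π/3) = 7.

Parameterise the cylinder of radius R = 16 as
    r(θ) = (16 cos θ, 16 sin θ, z(θ)).
The arc-length element is
    ds = sqrt(256 + (dz/dθ)^2) dθ,
so the Lagrangian is L = sqrt(256 + z'^2).
L depends on z' only, not on z or θ, so ∂L/∂z = 0 and
    ∂L/∂z' = z' / sqrt(256 + z'^2).
The Euler-Lagrange equation gives
    d/dθ( z' / sqrt(256 + z'^2) ) = 0,
so z' is constant. Integrating once:
    z(θ) = a θ + b,
a helix on the cylinder (a straight line when the cylinder is unrolled). The constants a, b are determined by the endpoint conditions.
With endpoint conditions z(0) = 4 and z(4π/3) = 7: from z(0) = b we get b = 4, and a·4π/3 + 4 = 7 gives a = 9/(4π), so
    z(θ) = (9/(4π)) θ + 4.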